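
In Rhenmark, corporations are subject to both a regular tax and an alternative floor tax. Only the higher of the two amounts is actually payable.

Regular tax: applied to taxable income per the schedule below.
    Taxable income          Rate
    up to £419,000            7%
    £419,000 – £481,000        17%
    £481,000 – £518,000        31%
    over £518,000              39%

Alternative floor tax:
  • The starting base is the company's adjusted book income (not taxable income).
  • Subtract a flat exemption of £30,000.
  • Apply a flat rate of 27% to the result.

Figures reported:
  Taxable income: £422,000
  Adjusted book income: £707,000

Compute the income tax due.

Regular tax:
  £419,000 × 7% = £29,330
  £3,000 × 17% = £510
  → £29,840

Alternative floor tax:
  Base (adjusted book income): £707,000
  Less exemption £30,000 → base £677,000
  £677,000 × 27% = £182,790

£182,790 > £29,840, so the alternative floor tax is the binding amount.

£182,790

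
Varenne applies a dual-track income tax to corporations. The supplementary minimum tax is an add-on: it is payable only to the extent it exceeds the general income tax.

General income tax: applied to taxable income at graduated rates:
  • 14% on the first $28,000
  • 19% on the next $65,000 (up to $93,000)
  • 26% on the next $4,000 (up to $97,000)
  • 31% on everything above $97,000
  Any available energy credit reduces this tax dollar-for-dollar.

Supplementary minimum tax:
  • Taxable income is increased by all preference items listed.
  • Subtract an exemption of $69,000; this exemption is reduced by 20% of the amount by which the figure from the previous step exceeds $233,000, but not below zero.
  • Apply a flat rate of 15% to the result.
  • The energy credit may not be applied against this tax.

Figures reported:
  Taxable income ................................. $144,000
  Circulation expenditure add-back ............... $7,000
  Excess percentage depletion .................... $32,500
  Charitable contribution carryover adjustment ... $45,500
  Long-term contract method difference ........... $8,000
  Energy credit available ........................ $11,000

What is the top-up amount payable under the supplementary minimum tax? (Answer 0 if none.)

$4,440

General income tax:
  $28,000 × 14% = $3,920
  $65,000 × 19% = $12,350
  $4,000 × 26% = $1,040
  $47,000 × 31% = $14,570
  → $31,880
  Less energy credit $11,000 → $20,880

Supplementary minimum tax:
  Adjusted income: $144,000 + $7,000 + $32,500 + $45,500 + $8,000 = $237,000
  Exemption: $69,000 − 20% × ($237,000 − $233,000) = $69,000 − $800 = $68,200
  Base: $237,000 − $68,200 = $168,800
  $168,800 × 15% = $25,320

Excess of supplementary minimum tax over general income tax: $25,320 − $20,880 = $4,440.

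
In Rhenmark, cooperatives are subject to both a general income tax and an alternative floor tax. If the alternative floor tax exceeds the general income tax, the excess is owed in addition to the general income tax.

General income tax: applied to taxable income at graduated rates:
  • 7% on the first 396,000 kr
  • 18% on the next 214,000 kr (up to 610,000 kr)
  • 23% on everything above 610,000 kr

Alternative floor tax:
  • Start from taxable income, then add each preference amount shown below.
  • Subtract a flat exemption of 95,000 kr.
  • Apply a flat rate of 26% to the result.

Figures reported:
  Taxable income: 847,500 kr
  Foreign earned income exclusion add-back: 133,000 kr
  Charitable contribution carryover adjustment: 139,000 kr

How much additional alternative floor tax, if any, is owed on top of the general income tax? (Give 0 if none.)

General income tax:
  396,000 kr × 7% = 27,720 kr
  214,000 kr × 18% = 38,520 kr
  237,500 kr × 23% = 54,625 kr
  → 120,865 kr

Alternative floor tax:
  Adjusted income: 847,500 kr + 133,000 kr + 139,000 kr = 1,119,500 kr
  Less exemption 95,000 kr → base 1,024,500 kr
  1,024,500 kr × 26% = 266,370 kr

Excess of alternative floor tax over general income tax: 266,370 kr − 120,865 kr = 145,505 kr.

145,505 kr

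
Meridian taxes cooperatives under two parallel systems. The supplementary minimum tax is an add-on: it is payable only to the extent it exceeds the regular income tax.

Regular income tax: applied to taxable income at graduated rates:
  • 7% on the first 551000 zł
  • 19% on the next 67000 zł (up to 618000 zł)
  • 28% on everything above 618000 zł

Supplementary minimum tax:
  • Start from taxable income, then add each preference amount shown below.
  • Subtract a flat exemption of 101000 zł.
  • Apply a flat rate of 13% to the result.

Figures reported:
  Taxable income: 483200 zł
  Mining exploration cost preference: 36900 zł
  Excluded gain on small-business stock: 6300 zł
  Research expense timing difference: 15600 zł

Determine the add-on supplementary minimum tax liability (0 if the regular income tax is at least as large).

Regular income tax:
  483200 zł × 7% = 33824 zł

Supplementary minimum tax:
  Adjusted income: 483200 zł + 36900 zł + 6300 zł + 15600 zł = 542000 zł
  Less exemption 101000 zł → base 441000 zł
  441000 zł × 13% = 57330 zł

Excess of supplementary minimum tax over regular income tax: 57330 zł − 33824 zł = 23506 zł.

23506 zł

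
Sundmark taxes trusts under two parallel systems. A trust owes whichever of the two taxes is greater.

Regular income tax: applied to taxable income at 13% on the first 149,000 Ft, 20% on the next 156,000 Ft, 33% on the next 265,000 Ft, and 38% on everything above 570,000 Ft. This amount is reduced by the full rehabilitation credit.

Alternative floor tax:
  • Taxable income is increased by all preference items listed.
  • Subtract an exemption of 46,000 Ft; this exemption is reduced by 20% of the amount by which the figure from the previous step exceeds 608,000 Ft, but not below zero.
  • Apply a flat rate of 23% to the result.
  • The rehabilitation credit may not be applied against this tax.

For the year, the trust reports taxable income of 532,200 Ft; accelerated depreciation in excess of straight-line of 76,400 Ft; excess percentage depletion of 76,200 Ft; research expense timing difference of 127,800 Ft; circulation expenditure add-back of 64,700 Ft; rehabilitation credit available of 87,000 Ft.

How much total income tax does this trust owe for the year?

Regular income tax:
  149,000 Ft × 13% = 19,370 Ft
  156,000 Ft × 20% = 31,200 Ft
  227,200 Ft × 33% = 74,976 Ft
  → 125,546 Ft
  Less rehabilitation credit 87,000 Ft → 38,546 Ft

Alternative floor tax:
  Adjusted income: 532,200 Ft + 76,400 Ft + 76,200 Ft + 127,800 Ft + 64,700 Ft = 877,300 Ft
  Exemption: 20% × (877,300 Ft − 608,000 Ft) = 53,860 Ft ≥ 46,000 Ft, so the exemption is fully phased out
  Base: 877,300 Ft − 0 Ft = 877,300 Ft
  877,300 Ft × 23% = 201,779 Ft

201,779 Ft > 38,546 Ft, so the alternative floor tax is the binding amount.

201,779 Ft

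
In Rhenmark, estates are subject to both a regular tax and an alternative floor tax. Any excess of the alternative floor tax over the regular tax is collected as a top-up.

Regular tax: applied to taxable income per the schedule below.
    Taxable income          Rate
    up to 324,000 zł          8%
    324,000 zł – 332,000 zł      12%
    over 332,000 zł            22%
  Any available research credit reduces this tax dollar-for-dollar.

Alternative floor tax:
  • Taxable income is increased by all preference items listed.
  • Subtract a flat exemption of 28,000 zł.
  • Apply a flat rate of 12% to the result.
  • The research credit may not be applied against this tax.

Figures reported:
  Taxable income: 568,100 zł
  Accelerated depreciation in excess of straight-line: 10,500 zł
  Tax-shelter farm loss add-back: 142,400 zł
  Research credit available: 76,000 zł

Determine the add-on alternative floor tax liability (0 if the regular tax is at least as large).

80,338 zł

Regular tax:
  324,000 zł × 8% = 25,920 zł
  8,000 zł × 12% = 960 zł
  236,100 zł × 22% = 51,942 zł
  → 78,822 zł
  Less research credit 76,000 zł → 2,822 zł

Alternative floor tax:
  Adjusted income: 568,100 zł + 10,500 zł + 142,400 zł = 721,000 zł
  Less exemption 28,000 zł → base 693,000 zł
  693,000 zł × 12% = 83,160 zł

Excess of alternative floor tax over regular tax: 83,160 zł − 2,822 zł = 80,338 zł.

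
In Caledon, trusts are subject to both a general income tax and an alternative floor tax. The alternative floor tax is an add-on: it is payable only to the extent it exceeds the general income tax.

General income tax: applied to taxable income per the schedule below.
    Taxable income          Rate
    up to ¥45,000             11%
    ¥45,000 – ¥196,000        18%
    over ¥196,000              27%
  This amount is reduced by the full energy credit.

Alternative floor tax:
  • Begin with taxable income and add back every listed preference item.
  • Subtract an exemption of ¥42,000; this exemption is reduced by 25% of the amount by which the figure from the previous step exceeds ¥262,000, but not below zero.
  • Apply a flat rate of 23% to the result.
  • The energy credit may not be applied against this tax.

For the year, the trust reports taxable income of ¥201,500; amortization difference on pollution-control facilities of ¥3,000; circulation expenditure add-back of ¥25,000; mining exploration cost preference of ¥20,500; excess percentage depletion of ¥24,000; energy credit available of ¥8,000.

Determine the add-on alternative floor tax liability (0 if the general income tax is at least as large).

General income tax:
  ¥45,000 × 11% = ¥4,950
  ¥151,000 × 18% = ¥27,180
  ¥5,500 × 27% = ¥1,485
  → ¥33,615
  Less energy credit ¥8,000 → ¥25,615

Alternative floor tax:
  Adjusted income: ¥201,500 + ¥3,000 + ¥25,000 + ¥20,500 + ¥24,000 = ¥274,000
  Exemption: ¥42,000 − 25% × (¥274,000 − ¥262,000) = ¥42,000 − ¥3,000 = ¥39,000
  Base: ¥274,000 − ¥39,000 = ¥235,000
  ¥235,000 × 23% = ¥54,050

Excess of alternative floor tax over general income tax: ¥54,050 − ¥25,615 = ¥28,435.

¥28,435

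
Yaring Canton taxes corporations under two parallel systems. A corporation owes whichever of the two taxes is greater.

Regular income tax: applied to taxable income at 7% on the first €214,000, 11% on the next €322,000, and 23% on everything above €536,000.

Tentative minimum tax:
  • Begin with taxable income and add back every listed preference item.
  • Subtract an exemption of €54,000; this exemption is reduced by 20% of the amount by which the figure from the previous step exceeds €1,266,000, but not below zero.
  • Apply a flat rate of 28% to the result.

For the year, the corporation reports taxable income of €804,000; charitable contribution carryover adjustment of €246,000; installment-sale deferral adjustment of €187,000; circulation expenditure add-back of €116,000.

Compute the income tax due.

€368,592

Regular income tax:
  €214,000 × 7% = €14,980
  €322,000 × 11% = €35,420
  €268,000 × 23% = €61,640
  → €112,040

Tentative minimum tax:
  Adjusted income: €804,000 + €246,000 + €187,000 + €116,000 = €1,353,000
  Exemption: €54,000 − 20% × (€1,353,000 − €1,266,000) = €54,000 − €17,400 = €36,600
  Base: €1,353,000 − €36,600 = €1,316,400
  €1,316,400 × 28% = €368,592

€368,592 > €112,040, so the tentative minimum tax is the binding amount.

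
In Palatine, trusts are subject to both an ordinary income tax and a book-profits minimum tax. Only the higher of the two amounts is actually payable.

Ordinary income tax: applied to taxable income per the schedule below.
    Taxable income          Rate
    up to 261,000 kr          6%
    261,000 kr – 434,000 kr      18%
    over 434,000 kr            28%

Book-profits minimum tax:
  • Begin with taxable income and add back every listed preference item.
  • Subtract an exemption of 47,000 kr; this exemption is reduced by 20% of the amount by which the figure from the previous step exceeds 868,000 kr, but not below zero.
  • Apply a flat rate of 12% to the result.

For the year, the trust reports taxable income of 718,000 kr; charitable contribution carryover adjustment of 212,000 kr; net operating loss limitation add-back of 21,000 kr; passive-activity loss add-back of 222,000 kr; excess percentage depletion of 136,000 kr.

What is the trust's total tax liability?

157,080 kr

Book-profits minimum tax:
  Adjusted income: 718,000 kr + 212,000 kr + 21,000 kr + 222,000 kr + 136,000 kr = 1,309,000 kr
  Exemption: 20% × (1,309,000 kr − 868,000 kr) = 88,200 kr ≥ 47,000 kr, so the exemption is fully phased out
  Base: 1,309,000 kr − 0 kr = 1,309,000 kr
  1,309,000 kr × 12% = 157,080 kr

Ordinary income tax:
  261,000 kr × 6% = 15,660 kr
  173,000 kr × 18% = 31,140 kr
  284,000 kr × 28% = 79,520 kr
  → 126,320 kr

157,080 kr > 126,320 kr, so the book-profits minimum tax is the binding amount.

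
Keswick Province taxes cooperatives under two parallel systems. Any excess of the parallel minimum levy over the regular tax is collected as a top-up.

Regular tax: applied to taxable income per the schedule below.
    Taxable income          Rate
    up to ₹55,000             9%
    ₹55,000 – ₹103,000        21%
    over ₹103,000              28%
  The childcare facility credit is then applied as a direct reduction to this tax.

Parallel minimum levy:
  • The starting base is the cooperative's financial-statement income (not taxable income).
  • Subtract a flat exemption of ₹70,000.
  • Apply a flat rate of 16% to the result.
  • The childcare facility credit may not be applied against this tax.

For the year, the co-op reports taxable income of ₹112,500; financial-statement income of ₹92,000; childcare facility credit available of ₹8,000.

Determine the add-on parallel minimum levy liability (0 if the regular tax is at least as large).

Parallel minimum levy:
  Base (financial-statement income): ₹92,000
  Less exemption ₹70,000 → base ₹22,000
  ₹22,000 × 16% = ₹3,520

Regular tax:
  ₹55,000 × 9% = ₹4,950
  ₹48,000 × 21% = ₹10,080
  ₹9,500 × 28% = ₹2,660
  → ₹17,690
  Less childcare facility credit ₹8,000 → ₹9,690

₹3,520 ≤ ₹9,690, so no add-on is due.

₹0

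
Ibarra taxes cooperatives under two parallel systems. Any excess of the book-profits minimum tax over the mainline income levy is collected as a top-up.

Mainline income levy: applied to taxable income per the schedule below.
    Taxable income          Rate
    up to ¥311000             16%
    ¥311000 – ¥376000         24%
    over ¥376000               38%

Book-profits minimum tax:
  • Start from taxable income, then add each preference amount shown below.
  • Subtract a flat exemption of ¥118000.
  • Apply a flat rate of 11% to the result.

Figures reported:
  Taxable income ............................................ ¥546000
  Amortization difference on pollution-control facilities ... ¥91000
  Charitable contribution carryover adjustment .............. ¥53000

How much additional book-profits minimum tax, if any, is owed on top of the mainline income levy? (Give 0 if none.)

Book-profits minimum tax:
  Adjusted income: ¥546000 + ¥91000 + ¥53000 = ¥690000
  Less exemption ¥118000 → base ¥572000
  ¥572000 × 11% = ¥62920

Mainline income levy:
  ¥311000 × 16% = ¥49760
  ¥65000 × 24% = ¥15600
  ¥170000 × 38% = ¥64600
  → ¥129960

¥62920 ≤ ¥129960, so no add-on is due.

¥0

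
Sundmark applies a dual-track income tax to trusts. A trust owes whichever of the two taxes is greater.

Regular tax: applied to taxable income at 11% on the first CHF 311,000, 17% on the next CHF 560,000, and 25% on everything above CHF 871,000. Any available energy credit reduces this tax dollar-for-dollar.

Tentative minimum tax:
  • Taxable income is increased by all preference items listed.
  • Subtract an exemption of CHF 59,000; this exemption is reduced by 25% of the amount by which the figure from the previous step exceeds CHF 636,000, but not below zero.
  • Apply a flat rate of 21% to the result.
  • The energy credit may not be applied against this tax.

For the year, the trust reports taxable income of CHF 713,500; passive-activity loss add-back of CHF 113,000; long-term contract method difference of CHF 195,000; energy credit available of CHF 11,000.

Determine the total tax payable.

Regular tax:
  CHF 311,000 × 11% = CHF 34,210
  CHF 402,500 × 17% = CHF 68,425
  → CHF 102,635
  Less energy credit CHF 11,000 → CHF 91,635

Tentative minimum tax:
  Adjusted income: CHF 713,500 + CHF 113,000 + CHF 195,000 = CHF 1,021,500
  Exemption: 25% × (CHF 1,021,500 − CHF 636,000) = CHF 96,375 ≥ CHF 59,000, so the exemption is fully phased out
  Base: CHF 1,021,500 − CHF 0 = CHF 1,021,500
  CHF 1,021,500 × 21% = CHF 214,515

CHF 214,515 > CHF 91,635, so the tentative minimum tax is the binding amount.

CHF 214,515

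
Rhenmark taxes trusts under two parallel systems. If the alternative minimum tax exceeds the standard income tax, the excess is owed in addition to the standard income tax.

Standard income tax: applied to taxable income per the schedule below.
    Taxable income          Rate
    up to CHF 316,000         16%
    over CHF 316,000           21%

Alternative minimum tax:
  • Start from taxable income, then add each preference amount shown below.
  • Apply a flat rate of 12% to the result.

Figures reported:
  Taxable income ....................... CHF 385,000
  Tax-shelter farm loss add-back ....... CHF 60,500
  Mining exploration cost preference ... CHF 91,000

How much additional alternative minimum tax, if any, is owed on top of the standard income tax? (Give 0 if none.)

Standard income tax:
  CHF 316,000 × 16% = CHF 50,560
  CHF 69,000 × 21% = CHF 14,490
  → CHF 65,050

Alternative minimum tax:
  Adjusted income: CHF 385,000 + CHF 60,500 + CHF 91,000 = CHF 536,500
  CHF 536,500 × 12% = CHF 64,380

CHF 64,380 ≤ CHF 65,050, so no add-on is due.

CHF 0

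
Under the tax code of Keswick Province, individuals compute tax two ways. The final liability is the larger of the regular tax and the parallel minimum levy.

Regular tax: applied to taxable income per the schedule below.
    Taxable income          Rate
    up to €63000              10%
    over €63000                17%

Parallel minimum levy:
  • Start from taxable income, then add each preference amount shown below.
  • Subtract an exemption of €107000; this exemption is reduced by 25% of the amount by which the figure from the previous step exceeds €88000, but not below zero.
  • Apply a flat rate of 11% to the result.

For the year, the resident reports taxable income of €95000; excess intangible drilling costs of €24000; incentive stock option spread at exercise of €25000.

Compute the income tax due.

€11740

Parallel minimum levy:
  Adjusted income: €95000 + €24000 + €25000 = €144000
  Exemption: €107000 − 25% × (€144000 − €88000) = €107000 − €14000 = €93000
  Base: €144000 − €93000 = €51000
  €51000 × 11% = €5610

Regular tax:
  €63000 × 10% = €6300
  €32000 × 17% = €5440
  → €11740

€11740 > €5610, so the regular tax governs.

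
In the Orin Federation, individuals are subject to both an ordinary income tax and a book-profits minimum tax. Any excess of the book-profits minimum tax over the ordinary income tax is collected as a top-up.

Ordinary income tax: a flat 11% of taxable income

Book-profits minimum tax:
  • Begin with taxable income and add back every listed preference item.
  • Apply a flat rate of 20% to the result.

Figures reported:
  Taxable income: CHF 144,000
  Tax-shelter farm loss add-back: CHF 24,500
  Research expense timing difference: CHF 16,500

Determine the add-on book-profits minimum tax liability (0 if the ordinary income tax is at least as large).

CHF 21,160

Ordinary income tax:
  CHF 144,000 × 11% = CHF 15,840

Book-profits minimum tax:
  Adjusted income: CHF 144,000 + CHF 24,500 + CHF 16,500 = CHF 185,000
  CHF 185,000 × 20% = CHF 37,000

Excess of book-profits minimum tax over ordinary income tax: CHF 37,000 − CHF 15,840 = CHF 21,160.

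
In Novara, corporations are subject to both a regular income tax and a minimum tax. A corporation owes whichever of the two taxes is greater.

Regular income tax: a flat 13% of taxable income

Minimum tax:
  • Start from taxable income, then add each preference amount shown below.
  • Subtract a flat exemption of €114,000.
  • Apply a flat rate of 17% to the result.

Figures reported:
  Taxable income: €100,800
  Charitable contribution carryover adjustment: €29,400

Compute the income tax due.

Minimum tax:
  Adjusted income: €100,800 + €29,400 = €130,200
  Less exemption €114,000 → base €16,200
  €16,200 × 17% = €2,754

Regular income tax:
  €100,800 × 13% = €13,104

€13,104 > €2,754, so the regular income tax governs.

€13,104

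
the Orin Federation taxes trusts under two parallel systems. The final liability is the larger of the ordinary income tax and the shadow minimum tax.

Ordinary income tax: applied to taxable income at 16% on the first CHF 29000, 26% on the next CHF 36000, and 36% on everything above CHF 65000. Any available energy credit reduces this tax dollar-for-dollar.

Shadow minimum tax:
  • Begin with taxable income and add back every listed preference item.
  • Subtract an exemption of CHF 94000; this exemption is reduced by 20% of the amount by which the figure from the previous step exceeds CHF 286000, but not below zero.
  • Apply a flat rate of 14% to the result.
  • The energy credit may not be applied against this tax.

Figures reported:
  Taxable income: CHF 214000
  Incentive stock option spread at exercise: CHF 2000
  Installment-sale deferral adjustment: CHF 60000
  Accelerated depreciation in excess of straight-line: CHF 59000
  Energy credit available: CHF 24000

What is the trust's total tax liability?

CHF 43640

Shadow minimum tax:
  Adjusted income: CHF 214000 + CHF 2000 + CHF 60000 + CHF 59000 = CHF 335000
  Exemption: CHF 94000 − 20% × (CHF 335000 − CHF 286000) = CHF 94000 − CHF 9800 = CHF 84200
  Base: CHF 335000 − CHF 84200 = CHF 250800
  CHF 250800 × 14% = CHF 35112

Ordinary income tax:
  CHF 29000 × 16% = CHF 4640
  CHF 36000 × 26% = CHF 9360
  CHF 149000 × 36% = CHF 53640
  → CHF 67640
  Less energy credit CHF 24000 → CHF 43640

CHF 43640 > CHF 35112, so the ordinary income tax governs.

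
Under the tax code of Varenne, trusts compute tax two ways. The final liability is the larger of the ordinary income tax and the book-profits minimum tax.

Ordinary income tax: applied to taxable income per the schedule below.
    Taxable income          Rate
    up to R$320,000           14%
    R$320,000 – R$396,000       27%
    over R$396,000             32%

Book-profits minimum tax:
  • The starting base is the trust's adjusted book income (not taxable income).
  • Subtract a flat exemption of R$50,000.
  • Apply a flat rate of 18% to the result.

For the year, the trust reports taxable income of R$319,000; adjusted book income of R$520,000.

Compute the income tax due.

R$84,600

Ordinary income tax:
  R$319,000 × 14% = R$44,660

Book-profits minimum tax:
  Base (adjusted book income): R$520,000
  Less exemption R$50,000 → base R$470,000
  R$470,000 × 18% = R$84,600

R$84,600 > R$44,660, so the book-profits minimum tax is the binding amount.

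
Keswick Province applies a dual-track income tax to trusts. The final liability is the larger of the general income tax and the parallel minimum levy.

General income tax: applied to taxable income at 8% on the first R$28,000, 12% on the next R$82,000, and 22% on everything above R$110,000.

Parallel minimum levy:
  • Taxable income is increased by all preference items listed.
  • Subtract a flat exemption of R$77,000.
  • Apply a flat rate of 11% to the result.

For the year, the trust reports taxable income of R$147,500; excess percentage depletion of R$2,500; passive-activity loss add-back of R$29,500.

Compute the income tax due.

R$20,330

General income tax:
  R$28,000 × 8% = R$2,240
  R$82,000 × 12% = R$9,840
  R$37,500 × 22% = R$8,250
  → R$20,330

Parallel minimum levy:
  Adjusted income: R$147,500 + R$2,500 + R$29,500 = R$179,500
  Less exemption R$77,000 → base R$102,500
  R$102,500 × 11% = R$11,275

R$20,330 > R$11,275, so the general income tax governs.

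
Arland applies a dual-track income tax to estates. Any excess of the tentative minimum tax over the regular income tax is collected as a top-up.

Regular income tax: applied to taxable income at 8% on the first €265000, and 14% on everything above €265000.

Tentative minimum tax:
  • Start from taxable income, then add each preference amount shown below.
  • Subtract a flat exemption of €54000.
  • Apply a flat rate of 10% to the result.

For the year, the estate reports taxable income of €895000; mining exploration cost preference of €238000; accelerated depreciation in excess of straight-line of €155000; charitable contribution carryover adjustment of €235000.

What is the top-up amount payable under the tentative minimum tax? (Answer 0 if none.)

Tentative minimum tax:
  Adjusted income: €895000 + €238000 + €155000 + €235000 = €1523000
  Less exemption €54000 → base €1469000
  €1469000 × 10% = €146900

Regular income tax:
  €265000 × 8% = €21200
  €630000 × 14% = €88200
  → €109400

Excess of tentative minimum tax over regular income tax: €146900 − €109400 = €37500.

€37500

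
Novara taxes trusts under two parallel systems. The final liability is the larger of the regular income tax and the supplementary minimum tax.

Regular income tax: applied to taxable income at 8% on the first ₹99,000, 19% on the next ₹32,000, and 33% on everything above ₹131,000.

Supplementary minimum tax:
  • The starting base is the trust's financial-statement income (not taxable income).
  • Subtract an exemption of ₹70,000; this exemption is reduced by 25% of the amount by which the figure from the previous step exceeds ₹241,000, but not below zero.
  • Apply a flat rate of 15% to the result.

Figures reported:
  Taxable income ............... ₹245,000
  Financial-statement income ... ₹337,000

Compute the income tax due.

Regular income tax:
  ₹99,000 × 8% = ₹7,920
  ₹32,000 × 19% = ₹6,080
  ₹114,000 × 33% = ₹37,620
  → ₹51,620

Supplementary minimum tax:
  Base (financial-statement income): ₹337,000
  Exemption: ₹70,000 − 25% × (₹337,000 − ₹241,000) = ₹70,000 − ₹24,000 = ₹46,000
  Base: ₹337,000 − ₹46,000 = ₹291,000
  ₹291,000 × 15% = ₹43,650

₹51,620 > ₹43,650, so the regular income tax governs.

₹51,620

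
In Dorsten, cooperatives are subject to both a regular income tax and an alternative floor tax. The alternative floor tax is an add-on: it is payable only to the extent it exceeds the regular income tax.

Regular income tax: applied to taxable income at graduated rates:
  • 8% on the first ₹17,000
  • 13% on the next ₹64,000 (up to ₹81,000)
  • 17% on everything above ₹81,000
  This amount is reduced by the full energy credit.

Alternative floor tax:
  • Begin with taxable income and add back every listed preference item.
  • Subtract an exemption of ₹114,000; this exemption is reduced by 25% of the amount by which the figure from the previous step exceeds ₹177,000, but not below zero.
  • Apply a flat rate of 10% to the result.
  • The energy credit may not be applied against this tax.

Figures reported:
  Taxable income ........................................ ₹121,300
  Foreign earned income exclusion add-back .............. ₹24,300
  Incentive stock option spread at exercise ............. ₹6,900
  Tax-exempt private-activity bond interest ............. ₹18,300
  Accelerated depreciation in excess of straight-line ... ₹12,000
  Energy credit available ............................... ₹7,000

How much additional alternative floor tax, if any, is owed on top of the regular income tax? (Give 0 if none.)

Alternative floor tax:
  Adjusted income: ₹121,300 + ₹24,300 + ₹6,900 + ₹18,300 + ₹12,000 = ₹182,800
  Exemption: ₹114,000 − 25% × (₹182,800 − ₹177,000) = ₹114,000 − ₹1,450 = ₹112,550
  Base: ₹182,800 − ₹112,550 = ₹70,250
  ₹70,250 × 10% = ₹7,025

Regular income tax:
  ₹17,000 × 8% = ₹1,360
  ₹64,000 × 13% = ₹8,320
  ₹40,300 × 17% = ₹6,851
  → ₹16,531
  Less energy credit ₹7,000 → ₹9,531

₹7,025 ≤ ₹9,531, so no add-on is due.

₹0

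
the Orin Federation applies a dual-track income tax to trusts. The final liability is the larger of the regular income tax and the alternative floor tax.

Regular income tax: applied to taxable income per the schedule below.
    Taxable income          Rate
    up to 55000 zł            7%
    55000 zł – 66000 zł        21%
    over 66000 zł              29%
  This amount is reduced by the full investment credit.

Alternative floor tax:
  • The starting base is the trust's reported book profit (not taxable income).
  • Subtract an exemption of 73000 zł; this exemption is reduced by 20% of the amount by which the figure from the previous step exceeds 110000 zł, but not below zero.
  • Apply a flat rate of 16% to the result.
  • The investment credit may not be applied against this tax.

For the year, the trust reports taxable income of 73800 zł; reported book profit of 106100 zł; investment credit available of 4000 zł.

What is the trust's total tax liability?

5296 zł

Regular income tax:
  55000 zł × 7% = 3850 zł
  11000 zł × 21% = 2310 zł
  7800 zł × 29% = 2262 zł
  → 8422 zł
  Less investment credit 4000 zł → 4422 zł

Alternative floor tax:
  Base (reported book profit): 106100 zł
  Exemption: 106100 zł ≤ 110000 zł, so full 73000 zł applies
  Base: 106100 zł − 73000 zł = 33100 zł
  33100 zł × 16% = 5296 zł

5296 zł > 4422 zł, so the alternative floor tax is the binding amount.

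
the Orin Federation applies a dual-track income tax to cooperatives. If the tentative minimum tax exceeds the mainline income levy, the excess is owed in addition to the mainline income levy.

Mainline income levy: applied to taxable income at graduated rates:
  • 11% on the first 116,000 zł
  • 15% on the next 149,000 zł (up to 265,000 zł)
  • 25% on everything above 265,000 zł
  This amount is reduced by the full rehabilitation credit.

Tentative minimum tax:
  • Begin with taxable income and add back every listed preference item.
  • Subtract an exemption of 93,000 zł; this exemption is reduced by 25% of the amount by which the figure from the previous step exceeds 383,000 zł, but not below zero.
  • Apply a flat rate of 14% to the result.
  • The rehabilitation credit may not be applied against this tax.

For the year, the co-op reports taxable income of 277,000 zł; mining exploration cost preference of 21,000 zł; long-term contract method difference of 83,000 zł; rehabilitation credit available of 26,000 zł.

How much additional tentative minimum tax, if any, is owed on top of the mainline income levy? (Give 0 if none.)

Tentative minimum tax:
  Adjusted income: 277,000 zł + 21,000 zł + 83,000 zł = 381,000 zł
  Exemption: 381,000 zł ≤ 383,000 zł, so full 93,000 zł applies
  Base: 381,000 zł − 93,000 zł = 288,000 zł
  288,000 zł × 14% = 40,320 zł

Mainline income levy:
  116,000 zł × 11% = 12,760 zł
  149,000 zł × 15% = 22,350 zł
  12,000 zł × 25% = 3,000 zł
  → 38,110 zł
  Less rehabilitation credit 26,000 zł → 12,110 zł

Excess of tentative minimum tax over mainline income levy: 40,320 zł − 12,110 zł = 28,210 zł.

28,210 zł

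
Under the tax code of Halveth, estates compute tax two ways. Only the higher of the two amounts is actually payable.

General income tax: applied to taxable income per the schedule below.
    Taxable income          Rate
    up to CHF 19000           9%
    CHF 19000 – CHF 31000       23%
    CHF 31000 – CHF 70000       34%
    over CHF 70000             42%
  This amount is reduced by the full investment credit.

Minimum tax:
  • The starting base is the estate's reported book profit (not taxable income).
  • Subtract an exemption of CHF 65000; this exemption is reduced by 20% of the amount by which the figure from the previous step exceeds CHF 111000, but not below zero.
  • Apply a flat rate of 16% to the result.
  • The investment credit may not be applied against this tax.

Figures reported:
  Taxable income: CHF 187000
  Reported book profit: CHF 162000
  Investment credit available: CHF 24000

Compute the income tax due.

CHF 42870

General income tax:
  CHF 19000 × 9% = CHF 1710
  CHF 12000 × 23% = CHF 2760
  CHF 39000 × 34% = CHF 13260
  CHF 117000 × 42% = CHF 49140
  → CHF 66870
  Less investment credit CHF 24000 → CHF 42870

Minimum tax:
  Base (reported book profit): CHF 162000
  Exemption: CHF 65000 − 20% × (CHF 162000 − CHF 111000) = CHF 65000 − CHF 10200 = CHF 54800
  Base: CHF 162000 − CHF 54800 = CHF 107200
  CHF 107200 × 16% = CHF 17152

CHF 42870 > CHF 17152, so the general income tax governs.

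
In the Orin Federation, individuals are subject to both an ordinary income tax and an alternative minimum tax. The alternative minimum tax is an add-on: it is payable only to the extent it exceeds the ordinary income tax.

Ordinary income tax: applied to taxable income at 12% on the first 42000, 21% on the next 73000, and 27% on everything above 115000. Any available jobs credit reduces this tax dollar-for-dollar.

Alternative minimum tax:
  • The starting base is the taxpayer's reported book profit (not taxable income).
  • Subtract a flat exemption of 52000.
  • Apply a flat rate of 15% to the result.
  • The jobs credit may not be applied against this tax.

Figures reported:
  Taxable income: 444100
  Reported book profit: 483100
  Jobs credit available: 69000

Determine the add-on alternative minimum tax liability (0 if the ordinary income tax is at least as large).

Alternative minimum tax:
  Base (reported book profit): 483100
  Less exemption 52000 → base 431100
  431100 × 15% = 64665

Ordinary income tax:
  42000 × 12% = 5040
  73000 × 21% = 15330
  329100 × 27% = 88857
  → 109227
  Less jobs credit 69000 → 40227

Excess of alternative minimum tax over ordinary income tax: 64665 − 40227 = 24438.

24438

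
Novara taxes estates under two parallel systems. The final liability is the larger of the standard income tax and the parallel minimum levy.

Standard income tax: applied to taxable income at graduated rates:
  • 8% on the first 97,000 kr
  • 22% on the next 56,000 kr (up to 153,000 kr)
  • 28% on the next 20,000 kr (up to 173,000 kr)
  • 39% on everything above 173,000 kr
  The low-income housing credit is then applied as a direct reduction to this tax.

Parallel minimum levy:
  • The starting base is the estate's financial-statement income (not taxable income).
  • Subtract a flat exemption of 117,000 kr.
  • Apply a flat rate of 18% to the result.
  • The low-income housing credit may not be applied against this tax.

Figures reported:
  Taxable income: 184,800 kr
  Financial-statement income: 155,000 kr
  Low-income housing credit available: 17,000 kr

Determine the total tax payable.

13,282 kr

Standard income tax:
  97,000 kr × 8% = 7,760 kr
  56,000 kr × 22% = 12,320 kr
  20,000 kr × 28% = 5,600 kr
  11,800 kr × 39% = 4,602 kr
  → 30,282 kr
  Less low-income housing credit 17,000 kr → 13,282 kr

Parallel minimum levy:
  Base (financial-statement income): 155,000 kr
  Less exemption 117,000 kr → base 38,000 kr
  38,000 kr × 18% = 6,840 kr

13,282 kr > 6,840 kr, so the standard income tax governs.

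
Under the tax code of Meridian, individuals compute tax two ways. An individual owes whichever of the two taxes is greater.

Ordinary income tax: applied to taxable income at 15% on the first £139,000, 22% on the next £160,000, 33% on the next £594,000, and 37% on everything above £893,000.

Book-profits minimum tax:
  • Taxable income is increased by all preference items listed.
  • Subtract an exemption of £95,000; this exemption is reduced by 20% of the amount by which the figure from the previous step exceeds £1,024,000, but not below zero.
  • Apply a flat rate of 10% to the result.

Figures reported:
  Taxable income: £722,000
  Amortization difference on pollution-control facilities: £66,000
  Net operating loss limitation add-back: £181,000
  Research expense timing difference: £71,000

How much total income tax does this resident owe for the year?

£195,640

Book-profits minimum tax:
  Adjusted income: £722,000 + £66,000 + £181,000 + £71,000 = £1,040,000
  Exemption: £95,000 − 20% × (£1,040,000 − £1,024,000) = £95,000 − £3,200 = £91,800
  Base: £1,040,000 − £91,800 = £948,200
  £948,200 × 10% = £94,820

Ordinary income tax:
  £139,000 × 15% = £20,850
  £160,000 × 22% = £35,200
  £423,000 × 33% = £139,590
  → £195,640

£195,640 > £94,820, so the ordinary income tax governs.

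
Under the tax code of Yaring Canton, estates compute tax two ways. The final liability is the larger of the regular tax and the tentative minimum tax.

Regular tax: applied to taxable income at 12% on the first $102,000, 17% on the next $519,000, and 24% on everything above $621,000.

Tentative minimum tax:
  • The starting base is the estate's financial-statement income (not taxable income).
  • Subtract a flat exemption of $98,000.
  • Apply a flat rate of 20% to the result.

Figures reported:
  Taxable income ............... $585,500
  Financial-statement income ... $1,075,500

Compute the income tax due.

Regular tax:
  $102,000 × 12% = $12,240
  $483,500 × 17% = $82,195
  → $94,435

Tentative minimum tax:
  Base (financial-statement income): $1,075,500
  Less exemption $98,000 → base $977,500
  $977,500 × 20% = $195,500

$195,500 > $94,435, so the tentative minimum tax is the binding amount.

$195,500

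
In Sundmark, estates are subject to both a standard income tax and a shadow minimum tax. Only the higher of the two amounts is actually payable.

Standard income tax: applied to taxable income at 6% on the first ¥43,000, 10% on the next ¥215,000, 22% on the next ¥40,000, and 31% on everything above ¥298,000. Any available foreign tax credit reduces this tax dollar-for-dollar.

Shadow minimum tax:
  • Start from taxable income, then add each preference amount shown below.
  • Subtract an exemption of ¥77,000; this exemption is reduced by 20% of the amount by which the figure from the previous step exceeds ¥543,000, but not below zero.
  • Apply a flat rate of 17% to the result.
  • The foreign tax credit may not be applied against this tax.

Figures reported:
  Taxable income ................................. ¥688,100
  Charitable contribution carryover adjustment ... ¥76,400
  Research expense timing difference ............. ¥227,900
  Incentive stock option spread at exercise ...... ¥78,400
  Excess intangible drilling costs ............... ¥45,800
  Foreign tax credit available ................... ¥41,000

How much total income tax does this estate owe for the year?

Shadow minimum tax:
  Adjusted income: ¥688,100 + ¥76,400 + ¥227,900 + ¥78,400 + ¥45,800 = ¥1,116,600
  Exemption: 20% × (¥1,116,600 − ¥543,000) = ¥114,720 ≥ ¥77,000, so the exemption is fully phased out
  Base: ¥1,116,600 − ¥0 = ¥1,116,600
  ¥1,116,600 × 17% = ¥189,822

Standard income tax:
  ¥43,000 × 6% = ¥2,580
  ¥215,000 × 10% = ¥21,500
  ¥40,000 × 22% = ¥8,800
  ¥390,100 × 31% = ¥120,931
  → ¥153,811
  Less foreign tax credit ¥41,000 → ¥112,811

¥189,822 > ¥112,811, so the shadow minimum tax is the binding amount.

¥189,822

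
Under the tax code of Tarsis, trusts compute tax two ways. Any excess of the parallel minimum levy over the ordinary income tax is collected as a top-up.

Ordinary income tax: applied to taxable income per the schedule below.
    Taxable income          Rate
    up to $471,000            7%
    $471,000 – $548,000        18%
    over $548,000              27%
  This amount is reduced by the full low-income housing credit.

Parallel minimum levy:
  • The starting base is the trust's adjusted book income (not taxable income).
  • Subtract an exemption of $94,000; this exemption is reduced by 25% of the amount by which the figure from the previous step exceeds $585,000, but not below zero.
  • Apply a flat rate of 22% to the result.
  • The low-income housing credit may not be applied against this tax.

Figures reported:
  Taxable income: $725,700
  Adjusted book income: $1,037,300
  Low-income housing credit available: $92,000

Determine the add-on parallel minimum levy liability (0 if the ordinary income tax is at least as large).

Parallel minimum levy:
  Base (adjusted book income): $1,037,300
  Exemption: 25% × ($1,037,300 − $585,000) = $113,075 ≥ $94,000, so the exemption is fully phased out
  Base: $1,037,300 − $0 = $1,037,300
  $1,037,300 × 22% = $228,206

Ordinary income tax:
  $471,000 × 7% = $32,970
  $77,000 × 18% = $13,860
  $177,700 × 27% = $47,979
  → $94,809
  Less low-income housing credit $92,000 → $2,809

Excess of parallel minimum levy over ordinary income tax: $228,206 − $2,809 = $225,397.

$225,397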